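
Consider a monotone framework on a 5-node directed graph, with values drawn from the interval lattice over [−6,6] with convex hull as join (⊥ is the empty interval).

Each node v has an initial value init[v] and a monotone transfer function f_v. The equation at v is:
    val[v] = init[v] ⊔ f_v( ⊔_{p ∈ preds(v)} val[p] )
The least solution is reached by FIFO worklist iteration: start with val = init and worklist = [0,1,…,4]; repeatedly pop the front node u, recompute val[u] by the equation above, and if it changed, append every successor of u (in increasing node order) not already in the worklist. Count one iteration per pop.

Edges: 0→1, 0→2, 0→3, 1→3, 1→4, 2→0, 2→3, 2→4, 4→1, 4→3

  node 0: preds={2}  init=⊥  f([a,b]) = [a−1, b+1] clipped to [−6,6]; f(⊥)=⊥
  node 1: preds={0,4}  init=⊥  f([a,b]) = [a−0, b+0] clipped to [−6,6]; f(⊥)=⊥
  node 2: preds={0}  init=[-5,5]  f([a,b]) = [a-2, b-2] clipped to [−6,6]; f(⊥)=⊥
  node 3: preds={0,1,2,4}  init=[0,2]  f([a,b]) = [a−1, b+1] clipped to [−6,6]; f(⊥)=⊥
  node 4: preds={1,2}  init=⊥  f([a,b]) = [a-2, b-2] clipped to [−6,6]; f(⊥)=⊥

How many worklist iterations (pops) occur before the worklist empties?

8

Trace (8 dequeues):
  [1] u=0 | in [-5,5] | out [-6,6] | prev ⊥ | push {}
  [2] u=1 | in [-6,6] | out [-6,6] | prev ⊥ | push {}
  [3] u=2 | in [-6,6] | out [-6,5] | prev [-5,5] | push {0}
  [4] u=3 | in [-6,6] | out [-6,6] | prev [0,2] | push {}
  [5] u=4 | in [-6,6] | out [-6,4] | prev ⊥ | push {1,3}
  [6] u=0 | in [-6,5] | out [-6,6] | ==
  [7] u=1 | in [-6,6] | out [-6,6] | ==
  [8] u=3 | in [-6,6] | out [-6,6] | ==

Converged values:
  [0] [-6,6]
  [1] [-6,6]
  [2] [-6,5]
  [3] [-6,6]
  [4] [-6,4]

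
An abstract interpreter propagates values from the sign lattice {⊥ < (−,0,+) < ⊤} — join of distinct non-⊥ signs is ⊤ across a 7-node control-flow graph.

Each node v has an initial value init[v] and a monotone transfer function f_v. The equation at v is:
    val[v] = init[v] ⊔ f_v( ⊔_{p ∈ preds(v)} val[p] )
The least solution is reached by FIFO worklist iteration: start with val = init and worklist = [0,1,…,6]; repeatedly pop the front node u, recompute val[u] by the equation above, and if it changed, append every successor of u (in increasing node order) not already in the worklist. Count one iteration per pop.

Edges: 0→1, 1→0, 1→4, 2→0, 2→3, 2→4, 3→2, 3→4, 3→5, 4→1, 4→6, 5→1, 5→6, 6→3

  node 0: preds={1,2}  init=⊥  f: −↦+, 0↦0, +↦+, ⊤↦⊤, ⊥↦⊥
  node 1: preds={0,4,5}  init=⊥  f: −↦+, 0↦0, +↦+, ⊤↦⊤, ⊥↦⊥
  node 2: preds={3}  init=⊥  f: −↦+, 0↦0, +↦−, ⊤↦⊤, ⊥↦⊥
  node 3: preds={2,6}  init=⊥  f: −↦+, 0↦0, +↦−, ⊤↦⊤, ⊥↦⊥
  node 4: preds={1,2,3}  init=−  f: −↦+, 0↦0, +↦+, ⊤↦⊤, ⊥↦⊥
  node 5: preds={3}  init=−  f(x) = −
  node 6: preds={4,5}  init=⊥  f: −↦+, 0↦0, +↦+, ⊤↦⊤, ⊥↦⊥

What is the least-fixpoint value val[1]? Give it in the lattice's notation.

⊤

Worklist (18 pops):
  #1 pop 0: in=⊥ → ⊥ (no change)
  #2 pop 1: in=− → + (was ⊥); enqueue [0]
  #3 pop 2: in=⊥ → ⊥ (no change)
  #4 pop 3: in=⊥ → ⊥ (no change)
  #5 pop 4: in=+ → ⊤ (was −); enqueue [1]
  #6 pop 5: in=⊥ → − (no change)
  #7 pop 6: in=⊤ → ⊤ (was ⊥); enqueue [3]
  #8 pop 0: in=+ → + (was ⊥); enqueue []
  #9 pop 1: in=⊤ → ⊤ (was +); enqueue [0,4]
  #10 pop 3: in=⊤ → ⊤ (was ⊥); enqueue [2,5]
  #11 pop 0: in=⊤ → ⊤ (was +); enqueue [1]
  #12 pop 4: in=⊤ → ⊤ (no change)
  #13 pop 2: in=⊤ → ⊤ (was ⊥); enqueue [0,3,4]
  #14 pop 5: in=⊤ → − (no change)
  #15 pop 1: in=⊤ → ⊤ (no change)
  #16 pop 0: in=⊤ → ⊤ (no change)
  #17 pop 3: in=⊤ → ⊤ (no change)
  #18 pop 4: in=⊤ → ⊤ (no change)

Fixpoint:
  val[0] = ⊤
  val[1] = ⊤
  val[2] = ⊤
  val[3] = ⊤
  val[4] = ⊤
  val[5] = −
  val[6] = ⊤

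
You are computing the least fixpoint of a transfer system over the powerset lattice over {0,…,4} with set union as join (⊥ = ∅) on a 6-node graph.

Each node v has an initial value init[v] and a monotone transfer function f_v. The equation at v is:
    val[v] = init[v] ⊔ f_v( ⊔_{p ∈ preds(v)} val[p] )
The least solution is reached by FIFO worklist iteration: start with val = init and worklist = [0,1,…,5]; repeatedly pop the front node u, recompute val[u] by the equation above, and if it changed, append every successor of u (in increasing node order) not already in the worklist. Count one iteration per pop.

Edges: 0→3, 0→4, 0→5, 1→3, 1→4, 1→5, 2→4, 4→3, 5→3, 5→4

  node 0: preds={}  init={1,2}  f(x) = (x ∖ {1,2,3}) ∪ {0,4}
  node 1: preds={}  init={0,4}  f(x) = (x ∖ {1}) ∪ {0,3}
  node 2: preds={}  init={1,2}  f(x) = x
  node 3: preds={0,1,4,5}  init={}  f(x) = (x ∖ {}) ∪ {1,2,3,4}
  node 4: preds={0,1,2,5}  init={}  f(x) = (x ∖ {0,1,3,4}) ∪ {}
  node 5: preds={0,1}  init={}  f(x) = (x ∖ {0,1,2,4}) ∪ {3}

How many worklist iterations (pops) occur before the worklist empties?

Iteration log — 8 steps:
  step 1. node 0  ⊔preds={}  new={0,1,2,4}  old={1,2}  +wl: 
  step 2. node 1  ⊔preds={}  new={0,3,4}  old={0,4}  +wl: 
  step 3. node 2  ⊔preds={}  new={1,2}  stable
  step 4. node 3  ⊔preds={0,1,2,3,4}  new={0,1,2,3,4}  old={}  +wl: 
  step 5. node 4  ⊔preds={0,1,2,3,4}  new={2}  old={}  +wl: 3
  step 6. node 5  ⊔preds={0,1,2,3,4}  new={3}  old={}  +wl: 4
  step 7. node 3  ⊔preds={0,1,2,3,4}  new={0,1,2,3,4}  stable
  step 8. node 4  ⊔preds={0,1,2,3,4}  new={2}  stable

Least fixpoint reached:
  node 0: {0,1,2,4}
  node 1: {0,3,4}
  node 2: {1,2}
  node 3: {0,1,2,3,4}
  node 4: {2}
  node 5: {3}

8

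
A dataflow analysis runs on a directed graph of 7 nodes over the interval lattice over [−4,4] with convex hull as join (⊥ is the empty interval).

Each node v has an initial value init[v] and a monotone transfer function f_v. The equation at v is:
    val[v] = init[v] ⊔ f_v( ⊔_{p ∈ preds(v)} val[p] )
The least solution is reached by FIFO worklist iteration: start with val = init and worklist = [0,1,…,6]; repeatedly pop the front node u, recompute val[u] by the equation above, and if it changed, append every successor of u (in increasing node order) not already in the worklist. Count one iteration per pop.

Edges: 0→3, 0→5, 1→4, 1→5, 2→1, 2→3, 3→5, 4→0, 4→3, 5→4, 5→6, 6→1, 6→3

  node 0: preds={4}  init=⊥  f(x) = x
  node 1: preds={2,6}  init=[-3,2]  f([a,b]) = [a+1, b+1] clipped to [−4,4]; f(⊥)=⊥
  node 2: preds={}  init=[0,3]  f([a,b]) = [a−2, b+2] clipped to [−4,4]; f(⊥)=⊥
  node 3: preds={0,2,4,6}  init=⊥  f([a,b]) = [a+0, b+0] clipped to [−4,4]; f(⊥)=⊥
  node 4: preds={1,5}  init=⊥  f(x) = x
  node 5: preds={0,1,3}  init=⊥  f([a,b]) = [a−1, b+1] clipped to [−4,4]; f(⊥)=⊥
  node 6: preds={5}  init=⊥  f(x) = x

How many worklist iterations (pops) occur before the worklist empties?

Trace (15 dequeues):
  [1] u=0 | in ⊥ | out ⊥ | ==
  [2] u=1 | in [0,3] | out [-3,4] | prev [-3,2] | push {}
  [3] u=2 | in ⊥ | out [0,3] | ==
  [4] u=3 | in [0,3] | out [0,3] | prev ⊥ | push {}
  [5] u=4 | in [-3,4] | out [-3,4] | prev ⊥ | push {0,3}
  [6] u=5 | in [-3,4] | out [-4,4] | prev ⊥ | push {4}
  [7] u=6 | in [-4,4] | out [-4,4] | prev ⊥ | push {1}
  [8] u=0 | in [-3,4] | out [-3,4] | prev ⊥ | push {5}
  [9] u=3 | in [-4,4] | out [-4,4] | prev [0,3] | push {}
  [10] u=4 | in [-4,4] | out [-4,4] | prev [-3,4] | push {0,3}
  [11] u=1 | in [-4,4] | out [-3,4] | ==
  [12] u=5 | in [-4,4] | out [-4,4] | ==
  [13] u=0 | in [-4,4] | out [-4,4] | prev [-3,4] | push {5}
  [14] u=3 | in [-4,4] | out [-4,4] | ==
  [15] u=5 | in [-4,4] | out [-4,4] | ==

Converged values:
  [0] [-4,4]
  [1] [-3,4]
  [2] [0,3]
  [3] [-4,4]
  [4] [-4,4]
  [5] [-4,4]
  [6] [-4,4]

15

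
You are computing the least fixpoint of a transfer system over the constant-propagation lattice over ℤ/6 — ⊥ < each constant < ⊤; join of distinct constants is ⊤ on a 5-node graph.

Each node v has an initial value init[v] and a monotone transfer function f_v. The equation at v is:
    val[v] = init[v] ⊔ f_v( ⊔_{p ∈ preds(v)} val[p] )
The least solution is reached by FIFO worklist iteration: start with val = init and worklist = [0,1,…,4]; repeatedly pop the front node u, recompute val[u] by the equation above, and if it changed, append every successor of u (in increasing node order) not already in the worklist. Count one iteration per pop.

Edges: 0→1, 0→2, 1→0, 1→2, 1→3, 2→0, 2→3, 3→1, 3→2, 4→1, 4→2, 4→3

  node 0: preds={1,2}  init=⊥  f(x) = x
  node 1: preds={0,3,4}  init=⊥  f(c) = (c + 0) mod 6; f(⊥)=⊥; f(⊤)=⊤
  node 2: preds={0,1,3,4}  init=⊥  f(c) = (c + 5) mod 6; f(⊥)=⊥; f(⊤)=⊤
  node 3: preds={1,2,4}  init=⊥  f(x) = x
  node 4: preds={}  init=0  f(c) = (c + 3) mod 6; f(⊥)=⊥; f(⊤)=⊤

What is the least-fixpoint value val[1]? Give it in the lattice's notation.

⊤

Iteration log — 10 steps:
  step 1. node 0  ⊔preds=⊥  new=⊥  stable
  step 2. node 1  ⊔preds=0  new=0  old=⊥  +wl: 0
  step 3. node 2  ⊔preds=0  new=5  old=⊥  +wl: 
  step 4. node 3  ⊔preds=⊤  new=⊤  old=⊥  +wl: 1,2
  step 5. node 4  ⊔preds=⊥  new=0  stable
  step 6. node 0  ⊔preds=⊤  new=⊤  old=⊥  +wl: 
  step 7. node 1  ⊔preds=⊤  new=⊤  old=0  +wl: 0,3
  step 8. node 2  ⊔preds=⊤  new=⊤  old=5  +wl: 
  step 9. node 0  ⊔preds=⊤  new=⊤  stable
  step 10. node 3  ⊔preds=⊤  new=⊤  stable

Least fixpoint reached:
  node 0: ⊤
  node 1: ⊤
  node 2: ⊤
  node 3: ⊤
  node 4: 0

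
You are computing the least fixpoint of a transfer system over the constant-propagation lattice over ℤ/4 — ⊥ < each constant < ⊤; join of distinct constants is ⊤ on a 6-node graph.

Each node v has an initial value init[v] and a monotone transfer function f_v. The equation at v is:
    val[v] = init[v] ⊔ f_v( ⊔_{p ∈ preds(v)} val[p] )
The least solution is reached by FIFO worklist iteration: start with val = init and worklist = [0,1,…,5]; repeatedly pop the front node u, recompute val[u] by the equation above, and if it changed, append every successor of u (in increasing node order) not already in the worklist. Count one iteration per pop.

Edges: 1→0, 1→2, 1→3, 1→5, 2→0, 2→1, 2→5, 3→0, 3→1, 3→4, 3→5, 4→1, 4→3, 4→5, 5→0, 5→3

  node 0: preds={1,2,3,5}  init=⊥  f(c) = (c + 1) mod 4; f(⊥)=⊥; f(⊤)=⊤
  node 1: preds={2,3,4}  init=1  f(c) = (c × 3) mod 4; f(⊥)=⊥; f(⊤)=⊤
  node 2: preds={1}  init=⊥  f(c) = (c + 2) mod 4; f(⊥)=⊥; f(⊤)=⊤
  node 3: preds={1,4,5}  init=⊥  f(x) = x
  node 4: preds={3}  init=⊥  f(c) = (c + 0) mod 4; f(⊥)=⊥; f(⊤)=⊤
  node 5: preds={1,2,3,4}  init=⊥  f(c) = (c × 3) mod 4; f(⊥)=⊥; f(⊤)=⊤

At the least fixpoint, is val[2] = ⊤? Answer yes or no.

yes

Trace (18 dequeues):
  [1] u=0 | in 1 | out 2 | prev ⊥ | push {}
  [2] u=1 | in ⊥ | out 1 | ==
  [3] u=2 | in 1 | out 3 | prev ⊥ | push {0,1}
  [4] u=3 | in 1 | out 1 | prev ⊥ | push {}
  [5] u=4 | in 1 | out 1 | prev ⊥ | push {3}
  [6] u=5 | in ⊤ | out ⊤ | prev ⊥ | push {}
  [7] u=0 | in ⊤ | out ⊤ | prev 2 | push {}
  [8] u=1 | in ⊤ | out ⊤ | prev 1 | push {0,2,5}
  [9] u=3 | in ⊤ | out ⊤ | prev 1 | push {1,4}
  [10] u=0 | in ⊤ | out ⊤ | ==
  [11] u=2 | in ⊤ | out ⊤ | prev 3 | push {0}
  [12] u=5 | in ⊤ | out ⊤ | ==
  [13] u=1 | in ⊤ | out ⊤ | ==
  [14] u=4 | in ⊤ | out ⊤ | prev 1 | push {1,3,5}
  [15] u=0 | in ⊤ | out ⊤ | ==
  [16] u=1 | in ⊤ | out ⊤ | ==
  [17] u=3 | in ⊤ | out ⊤ | ==
  [18] u=5 | in ⊤ | out ⊤ | ==

Converged values:
  [0] ⊤
  [1] ⊤
  [2] ⊤
  [3] ⊤
  [4] ⊤
  [5] ⊤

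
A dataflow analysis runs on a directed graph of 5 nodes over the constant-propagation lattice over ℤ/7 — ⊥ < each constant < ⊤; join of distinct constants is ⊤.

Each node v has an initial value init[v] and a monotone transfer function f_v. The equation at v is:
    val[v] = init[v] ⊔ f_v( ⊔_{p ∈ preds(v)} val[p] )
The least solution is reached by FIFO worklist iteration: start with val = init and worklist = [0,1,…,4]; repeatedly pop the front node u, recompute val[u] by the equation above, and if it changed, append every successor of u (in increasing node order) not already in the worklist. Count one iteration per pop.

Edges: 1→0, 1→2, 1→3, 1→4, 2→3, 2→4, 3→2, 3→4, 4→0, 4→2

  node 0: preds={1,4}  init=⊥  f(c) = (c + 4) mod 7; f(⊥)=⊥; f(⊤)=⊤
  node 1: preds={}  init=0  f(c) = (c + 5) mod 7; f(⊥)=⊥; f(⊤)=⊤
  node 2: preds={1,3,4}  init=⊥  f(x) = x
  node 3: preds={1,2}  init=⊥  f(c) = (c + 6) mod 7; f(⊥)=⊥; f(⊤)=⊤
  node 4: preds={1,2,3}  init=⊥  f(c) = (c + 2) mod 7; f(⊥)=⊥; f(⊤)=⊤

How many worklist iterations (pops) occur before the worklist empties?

Trace (10 dequeues):
  [1] u=0 | in 0 | out 4 | prev ⊥ | push {}
  [2] u=1 | in ⊥ | out 0 | ==
  [3] u=2 | in 0 | out 0 | prev ⊥ | push {}
  [4] u=3 | in 0 | out 6 | prev ⊥ | push {2}
  [5] u=4 | in ⊤ | out ⊤ | prev ⊥ | push {0}
  [6] u=2 | in ⊤ | out ⊤ | prev 0 | push {3,4}
  [7] u=0 | in ⊤ | out ⊤ | prev 4 | push {}
  [8] u=3 | in ⊤ | out ⊤ | prev 6 | push {2}
  [9] u=4 | in ⊤ | out ⊤ | ==
  [10] u=2 | in ⊤ | out ⊤ | ==

Converged values:
  [0] ⊤
  [1] 0
  [2] ⊤
  [3] ⊤
  [4] ⊤

10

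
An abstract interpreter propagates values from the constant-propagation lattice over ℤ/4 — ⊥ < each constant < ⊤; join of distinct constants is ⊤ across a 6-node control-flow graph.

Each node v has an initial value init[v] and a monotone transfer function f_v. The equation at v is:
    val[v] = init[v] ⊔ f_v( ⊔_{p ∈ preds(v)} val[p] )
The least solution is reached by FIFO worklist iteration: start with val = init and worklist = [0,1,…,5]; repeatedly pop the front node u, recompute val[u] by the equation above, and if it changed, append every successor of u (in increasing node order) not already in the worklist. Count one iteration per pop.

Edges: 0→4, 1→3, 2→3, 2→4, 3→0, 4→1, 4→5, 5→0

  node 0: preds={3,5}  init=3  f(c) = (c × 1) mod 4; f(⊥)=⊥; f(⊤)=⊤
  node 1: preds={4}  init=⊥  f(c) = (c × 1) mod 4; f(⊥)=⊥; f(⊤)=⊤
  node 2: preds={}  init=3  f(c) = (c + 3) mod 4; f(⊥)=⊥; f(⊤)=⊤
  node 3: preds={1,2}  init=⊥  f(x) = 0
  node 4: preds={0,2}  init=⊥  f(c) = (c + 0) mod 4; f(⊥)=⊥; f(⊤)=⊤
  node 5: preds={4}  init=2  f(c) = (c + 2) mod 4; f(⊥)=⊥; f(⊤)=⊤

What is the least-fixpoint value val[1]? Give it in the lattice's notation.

Iteration log — 9 steps:
  step 1. node 0  ⊔preds=2  new=⊤  old=3  +wl: 
  step 2. node 1  ⊔preds=⊥  new=⊥  stable
  step 3. node 2  ⊔preds=⊥  new=3  stable
  step 4. node 3  ⊔preds=3  new=0  old=⊥  +wl: 0
  step 5. node 4  ⊔preds=⊤  new=⊤  old=⊥  +wl: 1
  step 6. node 5  ⊔preds=⊤  new=⊤  old=2  +wl: 
  step 7. node 0  ⊔preds=⊤  new=⊤  stable
  step 8. node 1  ⊔preds=⊤  new=⊤  old=⊥  +wl: 3
  step 9. node 3  ⊔preds=⊤  new=0  stable

Least fixpoint reached:
  node 0: ⊤
  node 1: ⊤
  node 2: 3
  node 3: 0
  node 4: ⊤
  node 5: ⊤

⊤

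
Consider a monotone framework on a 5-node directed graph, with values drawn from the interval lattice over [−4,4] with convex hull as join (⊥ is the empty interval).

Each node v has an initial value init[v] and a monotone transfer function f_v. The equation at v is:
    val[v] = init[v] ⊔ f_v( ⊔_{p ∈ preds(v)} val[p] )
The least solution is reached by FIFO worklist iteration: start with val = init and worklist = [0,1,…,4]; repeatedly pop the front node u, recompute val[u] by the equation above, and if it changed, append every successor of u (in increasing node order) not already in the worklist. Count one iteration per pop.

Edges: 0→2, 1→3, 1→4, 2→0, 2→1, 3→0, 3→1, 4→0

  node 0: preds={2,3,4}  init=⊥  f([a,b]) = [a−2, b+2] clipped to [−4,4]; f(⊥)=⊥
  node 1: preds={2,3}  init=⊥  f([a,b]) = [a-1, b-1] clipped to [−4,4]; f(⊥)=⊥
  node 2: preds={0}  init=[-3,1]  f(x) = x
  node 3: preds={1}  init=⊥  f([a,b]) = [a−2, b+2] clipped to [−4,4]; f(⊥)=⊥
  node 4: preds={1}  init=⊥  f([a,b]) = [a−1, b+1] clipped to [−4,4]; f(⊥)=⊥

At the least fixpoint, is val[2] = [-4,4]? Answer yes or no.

yes

Iteration log — 15 steps:
  step 1. node 0  ⊔preds=[-3,1]  new=[-4,3]  old=⊥  +wl: 
  step 2. node 1  ⊔preds=[-3,1]  new=[-4,0]  old=⊥  +wl: 
  step 3. node 2  ⊔preds=[-4,3]  new=[-4,3]  old=[-3,1]  +wl: 0,1
  step 4. node 3  ⊔preds=[-4,0]  new=[-4,2]  old=⊥  +wl: 
  step 5. node 4  ⊔preds=[-4,0]  new=[-4,1]  old=⊥  +wl: 
  step 6. node 0  ⊔preds=[-4,3]  new=[-4,4]  old=[-4,3]  +wl: 2
  step 7. node 1  ⊔preds=[-4,3]  new=[-4,2]  old=[-4,0]  +wl: 3,4
  step 8. node 2  ⊔preds=[-4,4]  new=[-4,4]  old=[-4,3]  +wl: 0,1
  step 9. node 3  ⊔preds=[-4,2]  new=[-4,4]  old=[-4,2]  +wl: 
  step 10. node 4  ⊔preds=[-4,2]  new=[-4,3]  old=[-4,1]  +wl: 
  step 11. node 0  ⊔preds=[-4,4]  new=[-4,4]  stable
  step 12. node 1  ⊔preds=[-4,4]  new=[-4,3]  old=[-4,2]  +wl: 3,4
  step 13. node 3  ⊔preds=[-4,3]  new=[-4,4]  stable
  step 14. node 4  ⊔preds=[-4,3]  new=[-4,4]  old=[-4,3]  +wl: 0
  step 15. node 0  ⊔preds=[-4,4]  new=[-4,4]  stable

Least fixpoint reached:
  node 0: [-4,4]
  node 1: [-4,3]
  node 2: [-4,4]
  node 3: [-4,4]
  node 4: [-4,4]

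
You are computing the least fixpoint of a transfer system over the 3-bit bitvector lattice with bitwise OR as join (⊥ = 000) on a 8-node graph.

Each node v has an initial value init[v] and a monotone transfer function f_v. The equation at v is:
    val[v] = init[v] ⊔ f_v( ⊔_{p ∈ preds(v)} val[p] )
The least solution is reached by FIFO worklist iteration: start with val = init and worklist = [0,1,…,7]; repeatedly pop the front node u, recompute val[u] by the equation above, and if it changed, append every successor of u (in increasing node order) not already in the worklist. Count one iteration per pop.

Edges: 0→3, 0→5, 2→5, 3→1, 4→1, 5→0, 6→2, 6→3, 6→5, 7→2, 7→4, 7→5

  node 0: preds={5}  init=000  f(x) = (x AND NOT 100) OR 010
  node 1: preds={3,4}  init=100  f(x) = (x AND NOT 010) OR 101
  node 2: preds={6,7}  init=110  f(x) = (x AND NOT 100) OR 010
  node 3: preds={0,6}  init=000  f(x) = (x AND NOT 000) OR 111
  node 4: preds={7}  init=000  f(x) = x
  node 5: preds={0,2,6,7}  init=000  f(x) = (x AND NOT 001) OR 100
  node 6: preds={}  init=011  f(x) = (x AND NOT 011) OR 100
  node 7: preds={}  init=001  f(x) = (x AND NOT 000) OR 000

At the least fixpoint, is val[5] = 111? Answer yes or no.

no

Iteration log — 13 steps:
  step 1. node 0  ⊔preds=000  new=010  old=000  +wl: 
  step 2. node 1  ⊔preds=000  new=101  old=100  +wl: 
  step 3. node 2  ⊔preds=011  new=111  old=110  +wl: 
  step 4. node 3  ⊔preds=011  new=111  old=000  +wl: 1
  step 5. node 4  ⊔preds=001  new=001  old=000  +wl: 
  step 6. node 5  ⊔preds=111  new=110  old=000  +wl: 0
  step 7. node 6  ⊔preds=000  new=111  old=011  +wl: 2,3,5
  step 8. node 7  ⊔preds=000  new=001  stable
  step 9. node 1  ⊔preds=111  new=101  stable
  step 10. node 0  ⊔preds=110  new=010  stable
  step 11. node 2  ⊔preds=111  new=111  stable
  step 12. node 3  ⊔preds=111  new=111  stable
  step 13. node 5  ⊔preds=111  new=110  stable

Least fixpoint reached:
  node 0: 010
  node 1: 101
  node 2: 111
  node 3: 111
  node 4: 001
  node 5: 110
  node 6: 111
  node 7: 001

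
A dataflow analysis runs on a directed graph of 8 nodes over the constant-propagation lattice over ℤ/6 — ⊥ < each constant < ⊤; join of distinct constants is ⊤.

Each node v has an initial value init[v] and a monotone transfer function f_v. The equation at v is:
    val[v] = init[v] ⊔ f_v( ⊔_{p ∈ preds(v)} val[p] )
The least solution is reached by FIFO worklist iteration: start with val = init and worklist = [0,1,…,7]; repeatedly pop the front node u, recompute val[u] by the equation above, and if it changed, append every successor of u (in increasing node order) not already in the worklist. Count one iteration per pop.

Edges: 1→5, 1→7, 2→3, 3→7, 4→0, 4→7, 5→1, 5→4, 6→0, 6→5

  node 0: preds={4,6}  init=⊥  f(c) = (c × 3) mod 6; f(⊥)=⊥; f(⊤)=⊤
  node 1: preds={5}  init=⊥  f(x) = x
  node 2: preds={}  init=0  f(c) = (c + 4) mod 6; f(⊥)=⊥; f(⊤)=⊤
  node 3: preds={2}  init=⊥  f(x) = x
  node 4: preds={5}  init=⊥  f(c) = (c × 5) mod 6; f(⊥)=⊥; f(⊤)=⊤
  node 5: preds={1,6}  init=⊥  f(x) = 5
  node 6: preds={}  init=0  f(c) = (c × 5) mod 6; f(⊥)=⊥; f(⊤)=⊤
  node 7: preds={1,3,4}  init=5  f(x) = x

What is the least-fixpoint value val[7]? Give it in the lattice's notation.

Worklist (13 pops):
  #1 pop 0: in=0 → 0 (was ⊥); enqueue []
  #2 pop 1: in=⊥ → ⊥ (no change)
  #3 pop 2: in=⊥ → 0 (no change)
  #4 pop 3: in=0 → 0 (was ⊥); enqueue []
  #5 pop 4: in=⊥ → ⊥ (no change)
  #6 pop 5: in=0 → 5 (was ⊥); enqueue [1,4]
  #7 pop 6: in=⊥ → 0 (no change)
  #8 pop 7: in=0 → ⊤ (was 5); enqueue []
  #9 pop 1: in=5 → 5 (was ⊥); enqueue [5,7]
  #10 pop 4: in=5 → 1 (was ⊥); enqueue [0]
  #11 pop 5: in=⊤ → 5 (no change)
  #12 pop 7: in=⊤ → ⊤ (no change)
  #13 pop 0: in=⊤ → ⊤ (was 0); enqueue []

Fixpoint:
  val[0] = ⊤
  val[1] = 5
  val[2] = 0
  val[3] = 0
  val[4] = 1
  val[5] = 5
  val[6] = 0
  val[7] = ⊤

⊤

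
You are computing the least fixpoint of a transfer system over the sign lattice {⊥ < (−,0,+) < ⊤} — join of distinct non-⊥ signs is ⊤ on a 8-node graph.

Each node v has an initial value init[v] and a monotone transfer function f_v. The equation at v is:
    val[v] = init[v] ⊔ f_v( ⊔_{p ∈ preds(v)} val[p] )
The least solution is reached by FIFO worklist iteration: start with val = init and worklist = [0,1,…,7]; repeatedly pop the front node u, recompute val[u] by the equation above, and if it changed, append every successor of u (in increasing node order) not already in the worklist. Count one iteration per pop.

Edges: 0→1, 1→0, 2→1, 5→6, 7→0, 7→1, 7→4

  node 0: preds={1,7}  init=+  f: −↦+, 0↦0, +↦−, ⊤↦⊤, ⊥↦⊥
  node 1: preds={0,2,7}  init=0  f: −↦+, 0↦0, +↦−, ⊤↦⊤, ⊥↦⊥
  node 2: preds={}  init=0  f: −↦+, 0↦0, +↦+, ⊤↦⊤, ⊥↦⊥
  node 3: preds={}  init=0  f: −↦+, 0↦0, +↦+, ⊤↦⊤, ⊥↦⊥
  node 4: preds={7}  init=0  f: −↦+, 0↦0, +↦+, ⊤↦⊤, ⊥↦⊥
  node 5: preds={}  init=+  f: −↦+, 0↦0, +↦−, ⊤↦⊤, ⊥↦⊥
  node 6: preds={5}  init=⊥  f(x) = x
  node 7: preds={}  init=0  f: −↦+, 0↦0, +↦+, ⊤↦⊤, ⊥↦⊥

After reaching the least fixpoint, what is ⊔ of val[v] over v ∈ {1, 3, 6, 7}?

⊤

Trace (9 dequeues):
  [1] u=0 | in 0 | out ⊤ | prev + | push {}
  [2] u=1 | in ⊤ | out ⊤ | prev 0 | push {0}
  [3] u=2 | in ⊥ | out 0 | ==
  [4] u=3 | in ⊥ | out 0 | ==
  [5] u=4 | in 0 | out 0 | ==
  [6] u=5 | in ⊥ | out + | ==
  [7] u=6 | in + | out + | prev ⊥ | push {}
  [8] u=7 | in ⊥ | out 0 | ==
  [9] u=0 | in ⊤ | out ⊤ | ==

Converged values:
  [0] ⊤
  [1] ⊤
  [2] 0
  [3] 0
  [4] 0
  [5] +
  [6] +
  [7] 0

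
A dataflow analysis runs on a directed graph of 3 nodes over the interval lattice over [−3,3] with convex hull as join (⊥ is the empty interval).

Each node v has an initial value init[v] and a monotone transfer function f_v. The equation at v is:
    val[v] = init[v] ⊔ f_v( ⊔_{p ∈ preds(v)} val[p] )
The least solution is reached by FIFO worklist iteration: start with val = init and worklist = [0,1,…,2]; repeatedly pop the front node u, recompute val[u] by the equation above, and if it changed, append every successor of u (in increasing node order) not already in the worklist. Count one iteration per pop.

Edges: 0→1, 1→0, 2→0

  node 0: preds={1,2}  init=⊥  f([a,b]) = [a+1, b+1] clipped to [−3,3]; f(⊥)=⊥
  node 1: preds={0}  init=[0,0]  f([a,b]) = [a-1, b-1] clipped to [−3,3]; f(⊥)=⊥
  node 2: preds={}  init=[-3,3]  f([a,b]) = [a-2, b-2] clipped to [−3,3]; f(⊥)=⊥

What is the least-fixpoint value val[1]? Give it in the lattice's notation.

Worklist (4 pops):
  #1 pop 0: in=[-3,3] → [-2,3] (was ⊥); enqueue []
  #2 pop 1: in=[-2,3] → [-3,2] (was [0,0]); enqueue [0]
  #3 pop 2: in=⊥ → [-3,3] (no change)
  #4 pop 0: in=[-3,3] → [-2,3] (no change)

Fixpoint:
  val[0] = [-2,3]
  val[1] = [-3,2]
  val[2] = [-3,3]

[-3,2]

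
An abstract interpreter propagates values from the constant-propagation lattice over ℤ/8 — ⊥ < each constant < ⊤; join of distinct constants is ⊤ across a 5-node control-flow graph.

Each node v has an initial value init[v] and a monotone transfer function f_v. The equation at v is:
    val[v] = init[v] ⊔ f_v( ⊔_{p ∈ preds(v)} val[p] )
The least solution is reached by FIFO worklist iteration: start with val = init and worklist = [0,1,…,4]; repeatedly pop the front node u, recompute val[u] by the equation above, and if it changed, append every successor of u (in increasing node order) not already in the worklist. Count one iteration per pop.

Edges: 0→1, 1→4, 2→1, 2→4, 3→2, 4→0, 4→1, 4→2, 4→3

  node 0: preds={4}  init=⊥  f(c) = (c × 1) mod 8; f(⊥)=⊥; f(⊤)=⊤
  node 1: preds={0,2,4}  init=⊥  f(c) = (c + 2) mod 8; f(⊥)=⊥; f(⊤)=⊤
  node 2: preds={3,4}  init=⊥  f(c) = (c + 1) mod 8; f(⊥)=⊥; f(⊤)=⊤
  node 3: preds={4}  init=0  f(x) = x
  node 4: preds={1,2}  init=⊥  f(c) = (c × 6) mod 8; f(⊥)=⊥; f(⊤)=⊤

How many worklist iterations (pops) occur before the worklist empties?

Iteration log — 15 steps:
  step 1. node 0  ⊔preds=⊥  new=⊥  stable
  step 2. node 1  ⊔preds=⊥  new=⊥  stable
  step 3. node 2  ⊔preds=0  new=1  old=⊥  +wl: 1
  step 4. node 3  ⊔preds=⊥  new=0  stable
  step 5. node 4  ⊔preds=1  new=6  old=⊥  +wl: 0,2,3
  step 6. node 1  ⊔preds=⊤  new=⊤  old=⊥  +wl: 4
  step 7. node 0  ⊔preds=6  new=6  old=⊥  +wl: 1
  step 8. node 2  ⊔preds=⊤  new=⊤  old=1  +wl: 
  step 9. node 3  ⊔preds=6  new=⊤  old=0  +wl: 2
  step 10. node 4  ⊔preds=⊤  new=⊤  old=6  +wl: 0,3
  step 11. node 1  ⊔preds=⊤  new=⊤  stable
  step 12. node 2  ⊔preds=⊤  new=⊤  stable
  step 13. node 0  ⊔preds=⊤  new=⊤  old=6  +wl: 1
  step 14. node 3  ⊔preds=⊤  new=⊤  stable
  step 15. node 1  ⊔preds=⊤  new=⊤  stable

Least fixpoint reached:
  node 0: ⊤
  node 1: ⊤
  node 2: ⊤
  node 3: ⊤
  node 4: ⊤

15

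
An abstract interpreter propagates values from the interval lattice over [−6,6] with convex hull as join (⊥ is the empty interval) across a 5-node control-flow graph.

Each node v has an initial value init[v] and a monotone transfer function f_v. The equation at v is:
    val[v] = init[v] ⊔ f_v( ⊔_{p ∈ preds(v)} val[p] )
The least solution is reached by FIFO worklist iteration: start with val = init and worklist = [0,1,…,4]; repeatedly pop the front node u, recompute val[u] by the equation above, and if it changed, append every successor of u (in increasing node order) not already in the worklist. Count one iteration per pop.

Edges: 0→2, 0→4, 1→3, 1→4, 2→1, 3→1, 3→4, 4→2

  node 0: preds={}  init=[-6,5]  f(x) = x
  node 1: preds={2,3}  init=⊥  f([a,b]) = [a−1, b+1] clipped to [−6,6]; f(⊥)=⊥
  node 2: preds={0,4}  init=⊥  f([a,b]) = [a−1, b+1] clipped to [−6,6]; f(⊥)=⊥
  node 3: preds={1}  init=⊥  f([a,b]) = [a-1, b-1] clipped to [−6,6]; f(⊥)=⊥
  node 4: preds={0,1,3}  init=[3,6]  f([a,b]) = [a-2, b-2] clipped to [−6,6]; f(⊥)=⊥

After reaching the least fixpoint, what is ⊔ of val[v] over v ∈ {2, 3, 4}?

[-6,6]

Iteration log — 10 steps:
  step 1. node 0  ⊔preds=⊥  new=[-6,5]  stable
  step 2. node 1  ⊔preds=⊥  new=⊥  stable
  step 3. node 2  ⊔preds=[-6,6]  new=[-6,6]  old=⊥  +wl: 1
  step 4. node 3  ⊔preds=⊥  new=⊥  stable
  step 5. node 4  ⊔preds=[-6,5]  new=[-6,6]  old=[3,6]  +wl: 2
  step 6. node 1  ⊔preds=[-6,6]  new=[-6,6]  old=⊥  +wl: 3,4
  step 7. node 2  ⊔preds=[-6,6]  new=[-6,6]  stable
  step 8. node 3  ⊔preds=[-6,6]  new=[-6,5]  old=⊥  +wl: 1
  step 9. node 4  ⊔preds=[-6,6]  new=[-6,6]  stable
  step 10. node 1  ⊔preds=[-6,6]  new=[-6,6]  stable

Least fixpoint reached:
  node 0: [-6,5]
  node 1: [-6,6]
  node 2: [-6,6]
  node 3: [-6,5]
  node 4: [-6,6]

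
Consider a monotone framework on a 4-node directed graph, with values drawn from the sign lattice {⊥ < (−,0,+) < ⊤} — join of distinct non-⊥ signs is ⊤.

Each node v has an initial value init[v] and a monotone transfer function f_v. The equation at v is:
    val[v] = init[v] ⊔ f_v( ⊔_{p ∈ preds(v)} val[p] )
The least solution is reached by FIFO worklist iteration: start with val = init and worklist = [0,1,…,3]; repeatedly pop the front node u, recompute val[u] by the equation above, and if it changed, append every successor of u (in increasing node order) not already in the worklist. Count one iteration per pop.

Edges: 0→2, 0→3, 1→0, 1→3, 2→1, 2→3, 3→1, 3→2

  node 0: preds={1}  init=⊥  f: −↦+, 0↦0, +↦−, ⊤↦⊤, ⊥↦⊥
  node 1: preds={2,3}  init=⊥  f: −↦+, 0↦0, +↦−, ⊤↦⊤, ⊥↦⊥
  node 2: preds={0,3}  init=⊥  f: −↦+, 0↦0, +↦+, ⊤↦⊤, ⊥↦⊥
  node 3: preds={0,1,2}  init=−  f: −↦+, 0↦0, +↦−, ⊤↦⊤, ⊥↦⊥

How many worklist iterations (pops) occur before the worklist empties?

Trace (13 dequeues):
  [1] u=0 | in ⊥ | out ⊥ | ==
  [2] u=1 | in − | out + | prev ⊥ | push {0}
  [3] u=2 | in − | out + | prev ⊥ | push {1}
  [4] u=3 | in + | out − | ==
  [5] u=0 | in + | out − | prev ⊥ | push {2,3}
  [6] u=1 | in ⊤ | out ⊤ | prev + | push {0}
  [7] u=2 | in − | out + | ==
  [8] u=3 | in ⊤ | out ⊤ | prev − | push {1,2}
  [9] u=0 | in ⊤ | out ⊤ | prev − | push {3}
  [10] u=1 | in ⊤ | out ⊤ | ==
  [11] u=2 | in ⊤ | out ⊤ | prev + | push {1}
  [12] u=3 | in ⊤ | out ⊤ | ==
  [13] u=1 | in ⊤ | out ⊤ | ==

Converged values:
  [0] ⊤
  [1] ⊤
  [2] ⊤
  [3] ⊤

13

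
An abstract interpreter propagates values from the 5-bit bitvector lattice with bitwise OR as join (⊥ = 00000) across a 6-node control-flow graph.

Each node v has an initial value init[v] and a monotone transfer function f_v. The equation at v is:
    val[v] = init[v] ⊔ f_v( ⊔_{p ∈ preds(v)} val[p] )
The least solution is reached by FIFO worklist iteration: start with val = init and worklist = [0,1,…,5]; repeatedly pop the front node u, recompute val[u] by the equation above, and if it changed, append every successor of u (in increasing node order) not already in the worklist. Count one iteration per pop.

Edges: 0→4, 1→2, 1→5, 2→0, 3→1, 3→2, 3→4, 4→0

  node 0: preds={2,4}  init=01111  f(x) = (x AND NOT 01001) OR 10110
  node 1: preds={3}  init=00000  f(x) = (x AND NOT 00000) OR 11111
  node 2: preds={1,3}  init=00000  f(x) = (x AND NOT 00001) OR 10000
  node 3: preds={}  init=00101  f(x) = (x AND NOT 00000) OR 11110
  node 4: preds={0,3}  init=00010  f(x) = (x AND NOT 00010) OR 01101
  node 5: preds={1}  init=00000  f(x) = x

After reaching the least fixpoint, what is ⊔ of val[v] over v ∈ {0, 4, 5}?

11111

Worklist (9 pops):
  #1 pop 0: in=00010 → 11111 (was 01111); enqueue []
  #2 pop 1: in=00101 → 11111 (was 00000); enqueue []
  #3 pop 2: in=11111 → 11110 (was 00000); enqueue [0]
  #4 pop 3: in=00000 → 11111 (was 00101); enqueue [1,2]
  #5 pop 4: in=11111 → 11111 (was 00010); enqueue []
  #6 pop 5: in=11111 → 11111 (was 00000); enqueue []
  #7 pop 0: in=11111 → 11111 (no change)
  #8 pop 1: in=11111 → 11111 (no change)
  #9 pop 2: in=11111 → 11110 (no change)

Fixpoint:
  val[0] = 11111
  val[1] = 11111
  val[2] = 11110
  val[3] = 11111
  val[4] = 11111
  val[5] = 11111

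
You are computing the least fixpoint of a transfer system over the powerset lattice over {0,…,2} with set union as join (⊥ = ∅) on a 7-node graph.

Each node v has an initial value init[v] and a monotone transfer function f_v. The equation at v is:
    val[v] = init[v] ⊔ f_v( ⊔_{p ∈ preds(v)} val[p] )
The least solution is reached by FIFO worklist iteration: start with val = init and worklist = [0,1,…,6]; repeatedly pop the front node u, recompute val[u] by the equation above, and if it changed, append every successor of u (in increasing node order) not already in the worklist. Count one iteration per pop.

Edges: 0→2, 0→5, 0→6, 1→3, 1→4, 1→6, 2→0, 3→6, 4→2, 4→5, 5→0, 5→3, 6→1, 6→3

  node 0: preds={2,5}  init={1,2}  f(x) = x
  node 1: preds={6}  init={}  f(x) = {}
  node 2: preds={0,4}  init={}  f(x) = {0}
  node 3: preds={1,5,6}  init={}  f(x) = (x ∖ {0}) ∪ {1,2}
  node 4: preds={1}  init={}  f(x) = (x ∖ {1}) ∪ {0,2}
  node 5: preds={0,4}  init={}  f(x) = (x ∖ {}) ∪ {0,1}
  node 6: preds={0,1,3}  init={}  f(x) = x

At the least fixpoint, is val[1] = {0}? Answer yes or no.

Iteration log — 15 steps:
  step 1. node 0  ⊔preds={}  new={1,2}  stable
  step 2. node 1  ⊔preds={}  new={}  stable
  step 3. node 2  ⊔preds={1,2}  new={0}  old={}  +wl: 0
  step 4. node 3  ⊔preds={}  new={1,2}  old={}  +wl: 
  step 5. node 4  ⊔preds={}  new={0,2}  old={}  +wl: 2
  step 6. node 5  ⊔preds={0,1,2}  new={0,1,2}  old={}  +wl: 3
  step 7. node 6  ⊔preds={1,2}  new={1,2}  old={}  +wl: 1
  step 8. node 0  ⊔preds={0,1,2}  new={0,1,2}  old={1,2}  +wl: 5,6
  step 9. node 2  ⊔preds={0,1,2}  new={0}  stable
  step 10. node 3  ⊔preds={0,1,2}  new={1,2}  stable
  step 11. node 1  ⊔preds={1,2}  new={}  stable
  step 12. node 5  ⊔preds={0,1,2}  new={0,1,2}  stable
  step 13. node 6  ⊔preds={0,1,2}  new={0,1,2}  old={1,2}  +wl: 1,3
  step 14. node 1  ⊔preds={0,1,2}  new={}  stable
  step 15. node 3  ⊔preds={0,1,2}  new={1,2}  stable

Least fixpoint reached:
  node 0: {0,1,2}
  node 1: {}
  node 2: {0}
  node 3: {1,2}
  node 4: {0,2}
  node 5: {0,1,2}
  node 6: {0,1,2}

no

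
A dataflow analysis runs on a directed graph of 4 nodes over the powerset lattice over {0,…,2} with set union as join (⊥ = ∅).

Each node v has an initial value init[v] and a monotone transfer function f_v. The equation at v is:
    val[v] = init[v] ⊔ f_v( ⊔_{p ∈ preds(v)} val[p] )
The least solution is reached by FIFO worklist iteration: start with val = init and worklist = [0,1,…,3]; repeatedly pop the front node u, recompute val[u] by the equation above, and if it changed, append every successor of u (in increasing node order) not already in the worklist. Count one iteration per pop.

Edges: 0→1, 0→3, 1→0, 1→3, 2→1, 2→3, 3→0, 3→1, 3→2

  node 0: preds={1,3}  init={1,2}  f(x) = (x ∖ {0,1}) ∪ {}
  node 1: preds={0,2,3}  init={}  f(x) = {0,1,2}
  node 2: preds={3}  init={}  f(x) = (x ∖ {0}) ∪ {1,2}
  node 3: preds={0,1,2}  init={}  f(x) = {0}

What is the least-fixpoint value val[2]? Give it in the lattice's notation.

{1,2}

Iteration log — 7 steps:
  step 1. node 0  ⊔preds={}  new={1,2}  stable
  step 2. node 1  ⊔preds={1,2}  new={0,1,2}  old={}  +wl: 0
  step 3. node 2  ⊔preds={}  new={1,2}  old={}  +wl: 1
  step 4. node 3  ⊔preds={0,1,2}  new={0}  old={}  +wl: 2
  step 5. node 0  ⊔preds={0,1,2}  new={1,2}  stable
  step 6. node 1  ⊔preds={0,1,2}  new={0,1,2}  stable
  step 7. node 2  ⊔preds={0}  new={1,2}  stable

Least fixpoint reached:
  node 0: {1,2}
  node 1: {0,1,2}
  node 2: {1,2}
  node 3: {0}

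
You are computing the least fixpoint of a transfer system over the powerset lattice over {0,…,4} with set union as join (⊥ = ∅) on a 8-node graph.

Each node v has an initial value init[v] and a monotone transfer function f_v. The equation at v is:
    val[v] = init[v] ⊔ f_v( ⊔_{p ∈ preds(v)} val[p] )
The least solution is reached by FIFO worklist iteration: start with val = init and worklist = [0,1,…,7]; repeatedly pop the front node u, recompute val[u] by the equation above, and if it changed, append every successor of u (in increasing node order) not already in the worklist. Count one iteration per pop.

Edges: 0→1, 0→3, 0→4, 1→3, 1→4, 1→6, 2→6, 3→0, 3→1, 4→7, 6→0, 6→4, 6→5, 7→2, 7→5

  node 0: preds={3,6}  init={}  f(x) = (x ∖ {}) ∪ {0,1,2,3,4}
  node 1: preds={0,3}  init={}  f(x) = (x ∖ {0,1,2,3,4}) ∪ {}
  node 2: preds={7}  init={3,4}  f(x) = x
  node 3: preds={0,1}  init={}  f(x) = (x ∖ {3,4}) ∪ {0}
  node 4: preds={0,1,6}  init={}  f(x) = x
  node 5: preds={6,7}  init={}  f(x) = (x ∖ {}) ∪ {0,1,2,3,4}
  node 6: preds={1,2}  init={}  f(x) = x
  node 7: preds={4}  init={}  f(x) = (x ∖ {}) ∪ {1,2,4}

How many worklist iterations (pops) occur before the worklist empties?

17

Trace (17 dequeues):
  [1] u=0 | in {} | out {0,1,2,3,4} | prev {} | push {}
  [2] u=1 | in {0,1,2,3,4} | out {} | ==
  [3] u=2 | in {} | out {3,4} | ==
  [4] u=3 | in {0,1,2,3,4} | out {0,1,2} | prev {} | push {0,1}
  [5] u=4 | in {0,1,2,3,4} | out {0,1,2,3,4} | prev {} | push {}
  [6] u=5 | in {} | out {0,1,2,3,4} | prev {} | push {}
  [7] u=6 | in {3,4} | out {3,4} | prev {} | push {4,5}
  [8] u=7 | in {0,1,2,3,4} | out {0,1,2,3,4} | prev {} | push {2}
  [9] u=0 | in {0,1,2,3,4} | out {0,1,2,3,4} | ==
  [10] u=1 | in {0,1,2,3,4} | out {} | ==
  [11] u=4 | in {0,1,2,3,4} | out {0,1,2,3,4} | ==
  [12] u=5 | in {0,1,2,3,4} | out {0,1,2,3,4} | ==
  [13] u=2 | in {0,1,2,3,4} | out {0,1,2,3,4} | prev {3,4} | push {6}
  [14] u=6 | in {0,1,2,3,4} | out {0,1,2,3,4} | prev {3,4} | push {0,4,5}
  [15] u=0 | in {0,1,2,3,4} | out {0,1,2,3,4} | ==
  [16] u=4 | in {0,1,2,3,4} | out {0,1,2,3,4} | ==
  [17] u=5 | in {0,1,2,3,4} | out {0,1,2,3,4} | ==

Converged values:
  [0] {0,1,2,3,4}
  [1] {}
  [2] {0,1,2,3,4}
  [3] {0,1,2}
  [4] {0,1,2,3,4}
  [5] {0,1,2,3,4}
  [6] {0,1,2,3,4}
  [7] {0,1,2,3,4}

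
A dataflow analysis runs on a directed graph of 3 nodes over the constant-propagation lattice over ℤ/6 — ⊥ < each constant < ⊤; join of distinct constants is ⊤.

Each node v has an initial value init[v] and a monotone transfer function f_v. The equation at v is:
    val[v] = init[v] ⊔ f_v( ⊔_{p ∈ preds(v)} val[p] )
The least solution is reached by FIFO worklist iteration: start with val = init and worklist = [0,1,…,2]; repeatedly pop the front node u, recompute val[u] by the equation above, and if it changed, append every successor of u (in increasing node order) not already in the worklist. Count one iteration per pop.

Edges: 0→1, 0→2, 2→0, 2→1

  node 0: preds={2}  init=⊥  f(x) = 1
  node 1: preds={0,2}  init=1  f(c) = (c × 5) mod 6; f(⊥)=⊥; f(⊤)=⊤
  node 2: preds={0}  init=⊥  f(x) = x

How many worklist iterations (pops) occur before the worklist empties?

5

Iteration log — 5 steps:
  step 1. node 0  ⊔preds=⊥  new=1  old=⊥  +wl: 
  step 2. node 1  ⊔preds=1  new=⊤  old=1  +wl: 
  step 3. node 2  ⊔preds=1  new=1  old=⊥  +wl: 0,1
  step 4. node 0  ⊔preds=1  new=1  stable
  step 5. node 1  ⊔preds=1  new=⊤  stable

Least fixpoint reached:
  node 0: 1
  node 1: ⊤
  node 2: 1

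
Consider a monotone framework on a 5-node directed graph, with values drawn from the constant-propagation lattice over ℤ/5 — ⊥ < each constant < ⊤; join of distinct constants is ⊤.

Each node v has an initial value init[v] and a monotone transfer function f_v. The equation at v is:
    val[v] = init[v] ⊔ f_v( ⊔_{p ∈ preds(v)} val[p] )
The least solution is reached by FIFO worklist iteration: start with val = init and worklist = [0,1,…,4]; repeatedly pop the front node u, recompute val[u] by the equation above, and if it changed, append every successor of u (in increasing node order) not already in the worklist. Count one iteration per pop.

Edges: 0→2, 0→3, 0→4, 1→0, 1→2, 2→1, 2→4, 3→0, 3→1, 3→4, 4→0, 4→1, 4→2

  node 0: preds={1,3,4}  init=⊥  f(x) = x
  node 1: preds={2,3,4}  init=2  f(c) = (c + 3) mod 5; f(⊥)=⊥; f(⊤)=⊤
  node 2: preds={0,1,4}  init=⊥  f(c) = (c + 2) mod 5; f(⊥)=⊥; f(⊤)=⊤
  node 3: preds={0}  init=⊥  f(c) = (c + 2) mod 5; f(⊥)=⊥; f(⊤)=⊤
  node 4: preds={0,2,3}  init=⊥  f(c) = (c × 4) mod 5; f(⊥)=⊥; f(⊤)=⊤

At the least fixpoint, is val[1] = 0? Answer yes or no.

Worklist (12 pops):
  #1 pop 0: in=2 → 2 (was ⊥); enqueue []
  #2 pop 1: in=⊥ → 2 (no change)
  #3 pop 2: in=2 → 4 (was ⊥); enqueue [1]
  #4 pop 3: in=2 → 4 (was ⊥); enqueue [0]
  #5 pop 4: in=⊤ → ⊤ (was ⊥); enqueue [2]
  #6 pop 1: in=⊤ → ⊤ (was 2); enqueue []
  #7 pop 0: in=⊤ → ⊤ (was 2); enqueue [3,4]
  #8 pop 2: in=⊤ → ⊤ (was 4); enqueue [1]
  #9 pop 3: in=⊤ → ⊤ (was 4); enqueue [0]
  #10 pop 4: in=⊤ → ⊤ (no change)
  #11 pop 1: in=⊤ → ⊤ (no change)
  #12 pop 0: in=⊤ → ⊤ (no change)

Fixpoint:
  val[0] = ⊤
  val[1] = ⊤
  val[2] = ⊤
  val[3] = ⊤
  val[4] = ⊤

no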